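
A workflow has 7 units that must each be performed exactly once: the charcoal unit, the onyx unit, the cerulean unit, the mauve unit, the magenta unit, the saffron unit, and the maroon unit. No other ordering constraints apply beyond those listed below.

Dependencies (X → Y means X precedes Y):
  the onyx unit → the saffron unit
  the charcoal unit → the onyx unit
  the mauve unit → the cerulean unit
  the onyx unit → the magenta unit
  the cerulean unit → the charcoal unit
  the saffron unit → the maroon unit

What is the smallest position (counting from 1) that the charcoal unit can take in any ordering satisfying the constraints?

3

Every unit that must precede the charcoal unit has to come before it. Tracing all chains that end at the charcoal unit, those units are: the cerulean unit, the mauve unit — 2 in total.
With 2 mandatory predecessors, the earliest the charcoal unit can sit is position 2+1 = 3, and placing just those 2 first achieves it.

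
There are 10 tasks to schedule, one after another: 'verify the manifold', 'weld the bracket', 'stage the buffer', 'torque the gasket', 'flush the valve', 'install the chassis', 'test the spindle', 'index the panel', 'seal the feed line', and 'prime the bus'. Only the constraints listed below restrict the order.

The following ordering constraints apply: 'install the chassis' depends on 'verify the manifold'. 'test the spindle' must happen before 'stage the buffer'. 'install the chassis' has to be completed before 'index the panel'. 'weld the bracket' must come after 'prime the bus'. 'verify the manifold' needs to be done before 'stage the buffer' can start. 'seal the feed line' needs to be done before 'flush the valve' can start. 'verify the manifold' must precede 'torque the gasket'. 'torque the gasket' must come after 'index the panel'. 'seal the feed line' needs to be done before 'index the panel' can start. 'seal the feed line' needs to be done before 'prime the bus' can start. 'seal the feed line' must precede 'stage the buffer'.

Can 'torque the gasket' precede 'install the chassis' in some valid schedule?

No

Following 'install the chassis' → 'index the panel' → 'torque the gasket', 'install the chassis' must precede 'torque the gasket' in every valid ordering.
Hence 'torque the gasket' can never be scheduled before 'install the chassis'.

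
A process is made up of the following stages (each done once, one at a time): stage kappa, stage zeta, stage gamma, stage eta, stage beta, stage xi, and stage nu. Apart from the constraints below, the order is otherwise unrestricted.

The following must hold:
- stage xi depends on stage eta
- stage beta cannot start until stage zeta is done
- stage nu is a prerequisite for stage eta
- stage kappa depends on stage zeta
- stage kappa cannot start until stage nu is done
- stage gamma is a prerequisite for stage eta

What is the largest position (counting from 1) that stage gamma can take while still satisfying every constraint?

Following every chain forward from stage gamma, the stages that must come later are stage eta, stage xi — 2 of them.
So at least 2 stages follow stage gamma, putting stage gamma no later than position 5. That position is achievable by scheduling everything else first.

5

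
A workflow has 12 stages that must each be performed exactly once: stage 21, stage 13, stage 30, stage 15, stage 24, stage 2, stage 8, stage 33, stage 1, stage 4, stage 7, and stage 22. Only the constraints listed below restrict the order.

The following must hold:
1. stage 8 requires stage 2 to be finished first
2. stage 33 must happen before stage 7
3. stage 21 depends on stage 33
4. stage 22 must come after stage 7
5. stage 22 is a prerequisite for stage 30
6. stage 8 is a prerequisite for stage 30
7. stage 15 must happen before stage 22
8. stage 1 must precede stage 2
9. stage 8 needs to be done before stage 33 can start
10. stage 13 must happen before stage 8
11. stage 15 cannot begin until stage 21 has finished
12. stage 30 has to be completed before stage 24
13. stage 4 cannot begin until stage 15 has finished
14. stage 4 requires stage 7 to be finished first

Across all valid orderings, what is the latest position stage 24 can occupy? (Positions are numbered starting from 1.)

12

No constraint forces any stage after stage 24, so it can be placed last, in position 12.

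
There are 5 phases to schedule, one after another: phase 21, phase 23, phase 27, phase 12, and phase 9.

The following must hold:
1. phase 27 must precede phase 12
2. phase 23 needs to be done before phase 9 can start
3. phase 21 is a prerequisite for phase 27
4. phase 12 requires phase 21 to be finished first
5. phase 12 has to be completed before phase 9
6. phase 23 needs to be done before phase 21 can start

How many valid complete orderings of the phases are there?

1

Only phase 23 has no prerequisites, so it must go first.
Every phase is then forced in turn, so only 1 complete ordering is consistent with the constraints.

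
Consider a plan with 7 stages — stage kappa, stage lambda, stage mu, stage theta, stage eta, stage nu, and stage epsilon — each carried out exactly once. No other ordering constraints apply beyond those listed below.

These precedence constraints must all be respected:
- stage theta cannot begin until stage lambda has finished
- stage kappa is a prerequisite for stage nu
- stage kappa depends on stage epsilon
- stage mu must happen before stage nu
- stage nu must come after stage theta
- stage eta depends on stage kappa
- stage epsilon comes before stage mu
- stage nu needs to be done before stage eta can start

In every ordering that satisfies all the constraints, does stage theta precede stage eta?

Yes

There is a constraint chain stage theta → stage nu → stage eta.
So stage theta must precede stage eta in any valid ordering.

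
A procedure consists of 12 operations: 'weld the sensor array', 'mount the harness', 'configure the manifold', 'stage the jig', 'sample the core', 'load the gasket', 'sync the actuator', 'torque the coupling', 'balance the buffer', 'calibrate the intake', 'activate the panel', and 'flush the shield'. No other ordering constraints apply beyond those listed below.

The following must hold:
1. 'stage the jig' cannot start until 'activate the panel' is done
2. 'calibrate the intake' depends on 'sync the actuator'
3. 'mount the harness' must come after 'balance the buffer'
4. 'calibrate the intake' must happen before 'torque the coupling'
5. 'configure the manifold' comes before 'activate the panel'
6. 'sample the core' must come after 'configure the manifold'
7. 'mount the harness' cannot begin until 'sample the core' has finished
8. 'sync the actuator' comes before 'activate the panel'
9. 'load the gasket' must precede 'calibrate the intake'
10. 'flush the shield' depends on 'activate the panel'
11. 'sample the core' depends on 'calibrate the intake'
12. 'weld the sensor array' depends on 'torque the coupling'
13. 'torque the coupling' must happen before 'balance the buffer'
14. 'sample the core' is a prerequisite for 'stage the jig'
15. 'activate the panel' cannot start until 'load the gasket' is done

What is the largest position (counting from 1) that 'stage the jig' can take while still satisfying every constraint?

'stage the jig' has no required successors, so nothing stops it from going last (position 12).

12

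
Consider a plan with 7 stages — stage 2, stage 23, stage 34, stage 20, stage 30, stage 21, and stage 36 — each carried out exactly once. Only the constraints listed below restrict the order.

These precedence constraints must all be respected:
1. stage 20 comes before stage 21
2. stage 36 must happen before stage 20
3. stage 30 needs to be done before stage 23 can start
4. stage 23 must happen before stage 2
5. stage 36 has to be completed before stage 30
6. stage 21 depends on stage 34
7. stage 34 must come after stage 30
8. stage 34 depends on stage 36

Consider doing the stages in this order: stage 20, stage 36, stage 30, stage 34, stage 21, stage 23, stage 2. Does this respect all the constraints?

In the proposed order, stage 20 appears before stage 36.
But one of the constraints requires stage 36 before stage 20, so this ordering violates it.

No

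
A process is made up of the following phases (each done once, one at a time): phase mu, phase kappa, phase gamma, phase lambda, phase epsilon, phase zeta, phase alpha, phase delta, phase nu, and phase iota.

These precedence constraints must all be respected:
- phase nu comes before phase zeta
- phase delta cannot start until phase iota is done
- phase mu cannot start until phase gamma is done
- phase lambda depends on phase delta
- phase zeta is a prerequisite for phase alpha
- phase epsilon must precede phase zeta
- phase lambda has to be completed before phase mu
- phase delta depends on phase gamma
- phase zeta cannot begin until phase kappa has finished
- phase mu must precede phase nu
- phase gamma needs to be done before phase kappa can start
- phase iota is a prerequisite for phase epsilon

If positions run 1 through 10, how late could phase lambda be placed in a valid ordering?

6

Following every chain forward from phase lambda, the phases that must come later are phase mu, phase zeta, phase alpha, phase nu — 4 of them.
So at least 4 phases follow phase lambda, putting phase lambda no later than position 6. That position is achievable by scheduling everything else first.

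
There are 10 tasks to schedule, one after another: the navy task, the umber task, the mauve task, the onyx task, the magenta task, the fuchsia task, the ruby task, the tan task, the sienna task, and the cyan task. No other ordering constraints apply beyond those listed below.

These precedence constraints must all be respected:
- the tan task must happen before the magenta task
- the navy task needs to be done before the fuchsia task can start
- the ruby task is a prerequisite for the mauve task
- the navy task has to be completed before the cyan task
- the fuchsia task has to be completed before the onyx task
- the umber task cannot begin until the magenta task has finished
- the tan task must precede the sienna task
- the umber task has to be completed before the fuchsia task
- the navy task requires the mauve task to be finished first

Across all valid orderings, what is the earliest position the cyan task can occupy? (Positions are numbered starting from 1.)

Every task that must precede the cyan task has to come before it. Tracing all chains that end at the cyan task, those tasks are: the navy task, the mauve task, the ruby task — 3 in total.
So at minimum 3 tasks come before the cyan task, putting the cyan task no earlier than position 4. That position is achievable by scheduling exactly those predecessors first.

4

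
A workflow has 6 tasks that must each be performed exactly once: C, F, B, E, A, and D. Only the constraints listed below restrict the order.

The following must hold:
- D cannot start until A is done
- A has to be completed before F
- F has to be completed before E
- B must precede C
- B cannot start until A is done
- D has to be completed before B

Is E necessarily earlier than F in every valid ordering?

There is a chain F → E, which puts F before E.
So E never precedes F.

No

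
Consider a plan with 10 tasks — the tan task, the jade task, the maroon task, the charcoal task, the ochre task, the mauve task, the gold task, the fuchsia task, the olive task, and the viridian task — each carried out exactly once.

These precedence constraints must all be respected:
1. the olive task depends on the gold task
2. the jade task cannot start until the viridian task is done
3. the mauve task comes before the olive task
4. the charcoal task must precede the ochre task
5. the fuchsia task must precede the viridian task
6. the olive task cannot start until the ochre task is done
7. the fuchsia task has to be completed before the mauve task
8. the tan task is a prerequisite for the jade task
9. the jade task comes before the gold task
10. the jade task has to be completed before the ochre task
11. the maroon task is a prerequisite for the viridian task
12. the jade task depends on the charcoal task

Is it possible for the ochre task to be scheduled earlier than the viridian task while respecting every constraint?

No

The constraints give a chain the viridian task → the jade task → the ochre task, which forces the viridian task before the ochre task.
Hence the ochre task can never be scheduled before the viridian task.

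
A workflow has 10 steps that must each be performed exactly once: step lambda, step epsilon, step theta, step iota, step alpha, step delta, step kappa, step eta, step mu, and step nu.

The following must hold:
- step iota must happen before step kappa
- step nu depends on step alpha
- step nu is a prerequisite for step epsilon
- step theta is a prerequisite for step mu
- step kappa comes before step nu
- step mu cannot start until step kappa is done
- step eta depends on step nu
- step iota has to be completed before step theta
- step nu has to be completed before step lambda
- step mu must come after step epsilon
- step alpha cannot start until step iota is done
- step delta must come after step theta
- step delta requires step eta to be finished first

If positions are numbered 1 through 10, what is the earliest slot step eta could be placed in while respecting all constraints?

Every step that must precede step eta has to come before it. Tracing all chains that end at step eta, those steps are: step iota, step alpha, step kappa, step nu — 4 in total.
With 4 mandatory predecessors, the earliest step eta can sit is position 4+1 = 5, and placing just those 4 first achieves it.

5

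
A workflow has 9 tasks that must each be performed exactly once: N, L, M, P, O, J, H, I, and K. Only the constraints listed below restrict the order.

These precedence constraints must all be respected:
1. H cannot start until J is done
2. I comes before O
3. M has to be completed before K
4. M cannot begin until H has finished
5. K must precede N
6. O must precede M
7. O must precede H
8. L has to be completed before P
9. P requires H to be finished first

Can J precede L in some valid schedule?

Yes

No chain of constraints runs from L to J, so L is not required to come first.
So a valid ordering placing J earlier than L exists.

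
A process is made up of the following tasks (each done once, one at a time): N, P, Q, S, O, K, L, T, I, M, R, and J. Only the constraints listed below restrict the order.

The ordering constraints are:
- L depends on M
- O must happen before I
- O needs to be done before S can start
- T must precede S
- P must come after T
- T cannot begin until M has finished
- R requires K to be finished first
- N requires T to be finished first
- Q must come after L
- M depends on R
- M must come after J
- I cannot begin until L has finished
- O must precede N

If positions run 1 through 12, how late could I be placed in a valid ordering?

12

Nothing depends on I, so it can be the final task, position 12.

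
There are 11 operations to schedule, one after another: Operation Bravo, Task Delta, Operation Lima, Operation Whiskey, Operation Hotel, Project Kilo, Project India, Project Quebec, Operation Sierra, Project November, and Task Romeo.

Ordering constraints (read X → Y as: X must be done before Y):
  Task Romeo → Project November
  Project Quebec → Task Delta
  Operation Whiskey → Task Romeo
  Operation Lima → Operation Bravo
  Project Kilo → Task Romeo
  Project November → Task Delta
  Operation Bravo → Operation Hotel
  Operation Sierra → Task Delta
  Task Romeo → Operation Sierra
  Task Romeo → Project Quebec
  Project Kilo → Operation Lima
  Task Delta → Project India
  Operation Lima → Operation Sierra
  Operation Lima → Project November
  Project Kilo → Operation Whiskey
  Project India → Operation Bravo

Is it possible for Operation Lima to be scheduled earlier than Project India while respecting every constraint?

Yes

The constraints force Operation Lima before Project India, so yes — every valid ordering has Operation Lima earlier.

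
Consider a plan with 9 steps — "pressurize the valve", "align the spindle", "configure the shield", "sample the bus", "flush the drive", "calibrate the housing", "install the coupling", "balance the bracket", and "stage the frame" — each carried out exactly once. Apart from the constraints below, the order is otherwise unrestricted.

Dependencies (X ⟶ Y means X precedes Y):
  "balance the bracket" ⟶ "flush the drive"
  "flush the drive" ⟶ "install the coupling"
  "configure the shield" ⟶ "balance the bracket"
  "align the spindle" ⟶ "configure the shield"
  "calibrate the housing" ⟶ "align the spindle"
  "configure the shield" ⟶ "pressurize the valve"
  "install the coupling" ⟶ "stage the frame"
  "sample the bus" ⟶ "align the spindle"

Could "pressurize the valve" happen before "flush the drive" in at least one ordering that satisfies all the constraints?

Yes

No chain of constraints runs from "flush the drive" to "pressurize the valve", so "flush the drive" is not required to come first.
That means at least one valid schedule has "pressurize the valve" before "flush the drive".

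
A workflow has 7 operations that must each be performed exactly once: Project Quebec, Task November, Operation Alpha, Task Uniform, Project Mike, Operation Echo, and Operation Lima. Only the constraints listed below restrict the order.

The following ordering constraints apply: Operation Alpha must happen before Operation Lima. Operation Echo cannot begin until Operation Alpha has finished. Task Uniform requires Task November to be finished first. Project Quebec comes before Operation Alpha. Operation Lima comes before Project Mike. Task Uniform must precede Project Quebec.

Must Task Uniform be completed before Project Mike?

Yes

Following the dependencies: Task Uniform → Project Quebec → Operation Alpha → Operation Lima → Project Mike.
So Task Uniform must precede Project Mike in any valid ordering.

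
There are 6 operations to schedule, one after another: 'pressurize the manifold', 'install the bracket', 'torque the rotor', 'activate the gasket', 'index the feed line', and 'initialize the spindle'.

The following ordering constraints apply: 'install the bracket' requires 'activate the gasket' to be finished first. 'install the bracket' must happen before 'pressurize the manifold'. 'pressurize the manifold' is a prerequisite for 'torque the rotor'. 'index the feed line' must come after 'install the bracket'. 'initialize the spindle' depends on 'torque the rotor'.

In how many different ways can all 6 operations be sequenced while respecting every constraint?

4

'activate the gasket' is the only operation with nothing required before it, so every ordering starts there.
Counting all ways to extend the partial order to a total order gives 4.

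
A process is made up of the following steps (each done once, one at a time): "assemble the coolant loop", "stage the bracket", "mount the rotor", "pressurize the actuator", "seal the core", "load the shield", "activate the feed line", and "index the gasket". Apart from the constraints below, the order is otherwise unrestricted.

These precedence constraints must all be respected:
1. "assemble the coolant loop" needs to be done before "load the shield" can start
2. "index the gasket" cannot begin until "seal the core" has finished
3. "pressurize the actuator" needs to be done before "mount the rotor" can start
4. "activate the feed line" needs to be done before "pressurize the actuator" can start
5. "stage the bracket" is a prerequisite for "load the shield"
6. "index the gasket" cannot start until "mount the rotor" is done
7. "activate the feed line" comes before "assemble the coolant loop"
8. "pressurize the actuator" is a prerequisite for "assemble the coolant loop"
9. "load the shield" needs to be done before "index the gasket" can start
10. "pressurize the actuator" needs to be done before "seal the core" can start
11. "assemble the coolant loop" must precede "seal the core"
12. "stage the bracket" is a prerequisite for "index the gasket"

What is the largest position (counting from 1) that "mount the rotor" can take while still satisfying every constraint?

7

Following the constraints forward from "mount the rotor", its only required successor is "index the gasket".
With 1 mandatory successor out of 8 steps total, the latest slot for "mount the rotor" is 8−1 = 7, and it's reachable by doing all non-successors before "mount the rotor".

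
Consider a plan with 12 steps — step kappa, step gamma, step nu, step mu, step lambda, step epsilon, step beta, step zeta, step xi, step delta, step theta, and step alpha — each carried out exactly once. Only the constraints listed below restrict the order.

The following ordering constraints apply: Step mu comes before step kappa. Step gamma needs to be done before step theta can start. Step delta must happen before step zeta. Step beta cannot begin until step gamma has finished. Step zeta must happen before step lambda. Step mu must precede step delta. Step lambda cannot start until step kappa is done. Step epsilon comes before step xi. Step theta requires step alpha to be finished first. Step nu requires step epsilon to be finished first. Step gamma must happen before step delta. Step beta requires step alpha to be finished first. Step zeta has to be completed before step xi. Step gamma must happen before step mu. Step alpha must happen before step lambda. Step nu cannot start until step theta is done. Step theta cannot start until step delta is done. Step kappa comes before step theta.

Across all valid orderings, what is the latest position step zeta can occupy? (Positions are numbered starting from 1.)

10

Following every chain forward from step zeta, the steps that must come later are step lambda, step xi — 2 of them.
With 2 mandatory successors out of 12 steps total, the latest slot for step zeta is 12−2 = 10, and it's reachable by doing all non-successors before step zeta.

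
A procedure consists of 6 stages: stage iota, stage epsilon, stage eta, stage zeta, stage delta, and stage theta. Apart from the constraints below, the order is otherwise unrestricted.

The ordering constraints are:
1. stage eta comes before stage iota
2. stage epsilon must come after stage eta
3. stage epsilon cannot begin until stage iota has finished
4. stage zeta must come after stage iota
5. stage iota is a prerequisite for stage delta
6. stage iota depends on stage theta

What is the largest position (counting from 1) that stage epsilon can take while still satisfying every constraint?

6

No constraint forces any stage after stage epsilon, so it can be placed last, in position 6.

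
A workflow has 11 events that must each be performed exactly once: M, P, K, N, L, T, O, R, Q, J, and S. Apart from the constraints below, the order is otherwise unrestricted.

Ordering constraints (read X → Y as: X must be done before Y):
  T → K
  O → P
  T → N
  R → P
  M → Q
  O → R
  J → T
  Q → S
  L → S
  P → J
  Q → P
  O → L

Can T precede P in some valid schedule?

The constraints give a chain P → J → T, which forces P before T.
So no valid ordering can have T before P.

No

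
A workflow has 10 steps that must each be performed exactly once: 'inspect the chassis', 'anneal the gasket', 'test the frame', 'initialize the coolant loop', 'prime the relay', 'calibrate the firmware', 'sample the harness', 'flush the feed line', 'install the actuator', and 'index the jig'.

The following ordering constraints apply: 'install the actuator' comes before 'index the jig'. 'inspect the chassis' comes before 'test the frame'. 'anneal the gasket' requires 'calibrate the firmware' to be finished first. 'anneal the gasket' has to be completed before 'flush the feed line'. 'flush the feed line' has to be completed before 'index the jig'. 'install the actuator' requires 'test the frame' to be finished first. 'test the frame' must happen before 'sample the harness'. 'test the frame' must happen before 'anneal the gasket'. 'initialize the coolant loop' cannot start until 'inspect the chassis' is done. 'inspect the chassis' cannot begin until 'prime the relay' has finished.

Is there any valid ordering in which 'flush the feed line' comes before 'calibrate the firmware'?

No

The constraints give a chain 'calibrate the firmware' → 'anneal the gasket' → 'flush the feed line', which forces 'calibrate the firmware' before 'flush the feed line'.
So no valid ordering can have 'flush the feed line' before 'calibrate the firmware'.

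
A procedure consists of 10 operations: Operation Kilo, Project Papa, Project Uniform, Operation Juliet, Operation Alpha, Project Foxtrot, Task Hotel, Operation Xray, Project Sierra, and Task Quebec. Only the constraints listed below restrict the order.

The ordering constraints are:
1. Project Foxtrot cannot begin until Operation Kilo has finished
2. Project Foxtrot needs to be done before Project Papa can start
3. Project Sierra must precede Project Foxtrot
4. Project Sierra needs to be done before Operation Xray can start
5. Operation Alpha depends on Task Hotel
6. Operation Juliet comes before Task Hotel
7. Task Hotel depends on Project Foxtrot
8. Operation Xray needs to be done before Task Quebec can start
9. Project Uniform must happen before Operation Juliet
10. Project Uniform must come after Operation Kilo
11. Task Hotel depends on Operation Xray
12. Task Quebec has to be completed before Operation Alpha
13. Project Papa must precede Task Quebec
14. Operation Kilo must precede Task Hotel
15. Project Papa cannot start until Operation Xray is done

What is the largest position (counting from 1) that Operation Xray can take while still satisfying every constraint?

6

The operations that are forced after Operation Xray, directly or by a chain of constraints, are Project Papa, Operation Alpha, Task Hotel, Task Quebec. That's 4 operations.
So at least 4 operations follow Operation Xray, putting Operation Xray no later than position 6. That position is achievable by scheduling everything else first.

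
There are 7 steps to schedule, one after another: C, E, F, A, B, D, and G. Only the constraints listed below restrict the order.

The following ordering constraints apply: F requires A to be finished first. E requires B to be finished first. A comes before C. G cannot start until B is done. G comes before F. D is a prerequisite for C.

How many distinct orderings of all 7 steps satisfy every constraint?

3 steps have no prerequisites (A, B, D), so any of them could come first.
Enumerating by repeatedly choosing an available step (one whose prerequisites are all placed) gives 181 distinct complete orderings.

181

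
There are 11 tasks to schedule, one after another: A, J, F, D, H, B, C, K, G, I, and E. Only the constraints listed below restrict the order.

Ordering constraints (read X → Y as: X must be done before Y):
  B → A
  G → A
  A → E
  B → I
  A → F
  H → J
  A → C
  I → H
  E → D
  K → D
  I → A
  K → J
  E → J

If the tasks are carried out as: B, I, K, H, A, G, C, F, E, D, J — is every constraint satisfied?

No

In the proposed order, A appears before G.
That contradicts the constraint that G must precede A.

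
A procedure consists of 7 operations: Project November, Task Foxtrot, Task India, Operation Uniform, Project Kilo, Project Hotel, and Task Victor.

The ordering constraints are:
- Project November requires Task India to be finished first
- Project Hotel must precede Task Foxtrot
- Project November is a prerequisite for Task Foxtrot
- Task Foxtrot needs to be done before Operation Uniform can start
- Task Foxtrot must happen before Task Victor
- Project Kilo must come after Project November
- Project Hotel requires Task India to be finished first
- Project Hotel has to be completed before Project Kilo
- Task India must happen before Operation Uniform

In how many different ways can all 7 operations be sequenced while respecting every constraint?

16

Task India is the only operation with nothing required before it, so every ordering starts there.
Counting all ways to extend the partial order to a total order gives 16.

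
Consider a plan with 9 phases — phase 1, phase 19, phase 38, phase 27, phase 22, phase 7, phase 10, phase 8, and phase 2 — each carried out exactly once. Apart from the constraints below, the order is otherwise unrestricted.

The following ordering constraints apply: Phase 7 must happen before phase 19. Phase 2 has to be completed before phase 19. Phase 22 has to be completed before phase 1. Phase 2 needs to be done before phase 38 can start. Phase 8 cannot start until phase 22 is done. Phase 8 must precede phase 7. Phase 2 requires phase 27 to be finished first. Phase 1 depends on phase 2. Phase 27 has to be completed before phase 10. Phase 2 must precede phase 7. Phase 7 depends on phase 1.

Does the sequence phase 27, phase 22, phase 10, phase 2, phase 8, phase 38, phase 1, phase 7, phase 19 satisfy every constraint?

Yes

Checking each listed constraint against this order: for instance, phase 22 is in position 2 and phase 1 in position 7, so that constraint holds — and the remaining constraints check out the same way.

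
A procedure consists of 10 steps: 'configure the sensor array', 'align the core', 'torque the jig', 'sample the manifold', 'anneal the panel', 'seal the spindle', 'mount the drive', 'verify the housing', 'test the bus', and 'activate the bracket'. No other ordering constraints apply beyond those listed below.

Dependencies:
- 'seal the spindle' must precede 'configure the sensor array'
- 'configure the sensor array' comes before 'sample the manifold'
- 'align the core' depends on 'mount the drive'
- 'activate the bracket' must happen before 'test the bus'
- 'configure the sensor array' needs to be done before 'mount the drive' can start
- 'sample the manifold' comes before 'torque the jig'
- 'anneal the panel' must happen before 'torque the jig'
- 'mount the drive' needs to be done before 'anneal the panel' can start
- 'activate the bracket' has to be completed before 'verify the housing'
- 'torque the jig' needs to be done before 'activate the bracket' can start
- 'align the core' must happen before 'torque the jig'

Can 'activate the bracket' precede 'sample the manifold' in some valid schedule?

No

There is a dependency chain 'sample the manifold' → 'torque the jig' → 'activate the bracket', so 'activate the bracket' always comes after 'sample the manifold'.
So no valid ordering can have 'activate the bracket' before 'sample the manifold'.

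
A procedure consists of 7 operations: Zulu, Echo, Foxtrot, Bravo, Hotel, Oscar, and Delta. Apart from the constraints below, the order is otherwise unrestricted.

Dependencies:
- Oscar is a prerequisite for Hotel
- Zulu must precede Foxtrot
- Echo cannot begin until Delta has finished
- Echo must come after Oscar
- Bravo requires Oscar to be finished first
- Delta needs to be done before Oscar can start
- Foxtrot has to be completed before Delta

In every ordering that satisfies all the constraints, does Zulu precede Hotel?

Yes

There is a constraint chain Zulu → Foxtrot → Delta → Oscar → Hotel.
Hence Zulu necessarily comes before Hotel.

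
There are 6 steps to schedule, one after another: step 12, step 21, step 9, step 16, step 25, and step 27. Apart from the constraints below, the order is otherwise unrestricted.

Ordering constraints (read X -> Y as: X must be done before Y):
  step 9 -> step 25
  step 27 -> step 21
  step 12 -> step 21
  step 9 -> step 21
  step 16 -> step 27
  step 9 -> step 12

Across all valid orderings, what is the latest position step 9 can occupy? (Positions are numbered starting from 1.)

3

Following every chain forward from step 9, the steps that must come later are step 12, step 21, step 25 — 3 of them.
So at least 3 steps follow step 9, putting step 9 no later than position 3. That position is achievable by scheduling everything else first.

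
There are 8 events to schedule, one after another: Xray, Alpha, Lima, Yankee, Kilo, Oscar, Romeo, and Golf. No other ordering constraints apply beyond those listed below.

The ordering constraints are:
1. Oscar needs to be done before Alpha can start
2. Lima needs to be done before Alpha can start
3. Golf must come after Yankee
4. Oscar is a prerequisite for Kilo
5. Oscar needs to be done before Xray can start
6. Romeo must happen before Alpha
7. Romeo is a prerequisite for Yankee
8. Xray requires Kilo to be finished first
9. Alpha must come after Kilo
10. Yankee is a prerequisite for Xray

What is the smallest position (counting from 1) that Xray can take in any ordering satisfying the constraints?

5

Working backwards through the constraints from Xray, its full set of required predecessors is Yankee, Kilo, Oscar, Romeo — 4 of them.
With 4 mandatory predecessors, the earliest Xray can sit is position 4+1 = 5, and placing just those 4 first achieves it.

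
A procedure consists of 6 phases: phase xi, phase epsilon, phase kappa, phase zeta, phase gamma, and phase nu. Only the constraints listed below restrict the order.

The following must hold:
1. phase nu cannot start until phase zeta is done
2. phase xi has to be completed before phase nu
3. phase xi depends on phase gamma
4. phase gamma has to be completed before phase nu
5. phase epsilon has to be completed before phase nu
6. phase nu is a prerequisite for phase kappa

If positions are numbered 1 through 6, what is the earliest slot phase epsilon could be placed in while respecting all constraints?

1

Nothing is required before phase epsilon; it can be the very first phase.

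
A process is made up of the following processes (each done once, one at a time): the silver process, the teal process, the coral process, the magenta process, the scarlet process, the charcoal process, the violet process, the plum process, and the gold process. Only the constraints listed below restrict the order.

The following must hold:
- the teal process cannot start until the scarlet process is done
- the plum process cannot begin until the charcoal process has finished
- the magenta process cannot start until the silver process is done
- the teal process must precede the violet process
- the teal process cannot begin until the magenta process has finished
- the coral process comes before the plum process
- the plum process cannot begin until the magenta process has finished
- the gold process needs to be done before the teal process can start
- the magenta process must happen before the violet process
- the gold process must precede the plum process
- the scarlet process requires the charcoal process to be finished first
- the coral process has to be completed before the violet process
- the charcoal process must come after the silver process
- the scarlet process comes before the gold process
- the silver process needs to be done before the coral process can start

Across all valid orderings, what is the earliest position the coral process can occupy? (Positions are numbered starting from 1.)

The only process forced before the coral process (directly or transitively) is the silver process.
So at minimum 1 process comes before the coral process, putting the coral process no earlier than position 2. That position is achievable by scheduling exactly that predecessor first.

2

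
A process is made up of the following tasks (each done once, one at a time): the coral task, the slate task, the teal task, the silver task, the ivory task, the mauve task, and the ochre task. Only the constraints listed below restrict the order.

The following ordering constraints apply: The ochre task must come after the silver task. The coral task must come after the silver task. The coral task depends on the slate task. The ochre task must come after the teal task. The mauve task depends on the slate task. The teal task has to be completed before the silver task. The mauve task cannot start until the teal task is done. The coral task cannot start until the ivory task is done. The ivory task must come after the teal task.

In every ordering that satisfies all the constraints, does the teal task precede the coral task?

There is a constraint chain the teal task → the silver task → the coral task.
Hence the teal task necessarily comes before the coral task.

Yes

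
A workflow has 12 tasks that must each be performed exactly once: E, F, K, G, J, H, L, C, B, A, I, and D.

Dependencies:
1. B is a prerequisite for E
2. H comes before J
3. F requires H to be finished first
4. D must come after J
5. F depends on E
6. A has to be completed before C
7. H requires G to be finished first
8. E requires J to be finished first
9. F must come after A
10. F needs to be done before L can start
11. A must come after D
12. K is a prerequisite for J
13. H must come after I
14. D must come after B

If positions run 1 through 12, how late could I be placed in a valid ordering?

Every task that must follow I has to come after it. Tracing all chains starting from I, those tasks are: E, F, J, H, L, C, A, D — 8 in total.
With 8 mandatory successors out of 12 tasks total, the latest slot for I is 12−8 = 4, and it's reachable by doing all non-successors before I.

4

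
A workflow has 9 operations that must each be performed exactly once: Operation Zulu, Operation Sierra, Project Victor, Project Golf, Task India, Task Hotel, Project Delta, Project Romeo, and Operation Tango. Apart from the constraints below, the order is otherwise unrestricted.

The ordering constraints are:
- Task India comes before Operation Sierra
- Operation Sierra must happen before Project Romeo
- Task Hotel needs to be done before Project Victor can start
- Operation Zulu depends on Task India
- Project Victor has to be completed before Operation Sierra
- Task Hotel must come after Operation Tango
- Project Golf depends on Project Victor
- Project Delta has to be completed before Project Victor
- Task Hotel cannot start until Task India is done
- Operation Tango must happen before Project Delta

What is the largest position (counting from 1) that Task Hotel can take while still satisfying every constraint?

Following every chain forward from Task Hotel, the operations that must come later are Operation Sierra, Project Victor, Project Golf, Project Romeo — 4 of them.
So at least 4 operations follow Task Hotel, putting Task Hotel no later than position 5. That position is achievable by scheduling everything else first.

5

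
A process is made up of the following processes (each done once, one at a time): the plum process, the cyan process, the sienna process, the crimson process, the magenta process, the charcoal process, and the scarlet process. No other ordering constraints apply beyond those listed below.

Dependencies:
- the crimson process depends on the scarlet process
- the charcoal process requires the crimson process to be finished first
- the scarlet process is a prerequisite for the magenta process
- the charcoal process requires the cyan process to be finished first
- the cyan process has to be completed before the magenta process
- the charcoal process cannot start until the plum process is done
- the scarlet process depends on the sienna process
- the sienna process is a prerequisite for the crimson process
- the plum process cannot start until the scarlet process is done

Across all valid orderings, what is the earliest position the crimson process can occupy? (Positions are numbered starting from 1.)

Every process that must precede the crimson process has to come before it. Tracing all chains that end at the crimson process, those processes are: the sienna process, the scarlet process — 2 in total.
With 2 mandatory predecessors, the earliest the crimson process can sit is position 2+1 = 3, and placing just those 2 first achieves it.

3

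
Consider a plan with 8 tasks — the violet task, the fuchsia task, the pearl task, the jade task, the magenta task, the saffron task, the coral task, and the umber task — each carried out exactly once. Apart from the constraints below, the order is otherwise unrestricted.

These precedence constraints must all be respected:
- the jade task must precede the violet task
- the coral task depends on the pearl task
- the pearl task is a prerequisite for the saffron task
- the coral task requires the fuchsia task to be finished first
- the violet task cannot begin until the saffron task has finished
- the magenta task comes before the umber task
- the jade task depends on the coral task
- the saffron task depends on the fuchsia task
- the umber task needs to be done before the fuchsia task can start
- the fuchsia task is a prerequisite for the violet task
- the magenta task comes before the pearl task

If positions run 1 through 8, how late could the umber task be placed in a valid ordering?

Following every chain forward from the umber task, the tasks that must come later are the violet task, the fuchsia task, the jade task, the saffron task, the coral task — 5 of them.
With 5 mandatory successors out of 8 tasks total, the latest slot for the umber task is 8−5 = 3, and it's reachable by doing all non-successors before the umber task.

3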